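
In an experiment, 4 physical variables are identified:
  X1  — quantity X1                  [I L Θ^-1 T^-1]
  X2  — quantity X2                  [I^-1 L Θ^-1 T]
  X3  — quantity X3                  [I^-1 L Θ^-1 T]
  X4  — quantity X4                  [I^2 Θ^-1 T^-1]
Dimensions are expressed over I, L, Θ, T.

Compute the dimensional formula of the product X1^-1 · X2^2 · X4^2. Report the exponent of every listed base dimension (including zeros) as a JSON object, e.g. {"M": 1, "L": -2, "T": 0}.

Write exponents as rows I,L,Θ,T / cols X1,X2,X3,X4:
  I: [ 1 -1 -1  2]
  L: [ 1  1  1  0]
  Θ: [-1 -1 -1 -1]
  T: [-1  1  1 -1]
  [I]: (-1)·1+(2)·-1+(2)·2 = 1
  [L]: (-1)·1+(2)·1+(2)·0 = 1
  [Θ]: (-1)·-1+(2)·-1+(2)·-1 = -3
  [T]: (-1)·-1+(2)·1+(2)·-1 = 1
⇒ I L Θ^-3 T

{"I": 1, "L": 1, "Θ": -3, "T": 1}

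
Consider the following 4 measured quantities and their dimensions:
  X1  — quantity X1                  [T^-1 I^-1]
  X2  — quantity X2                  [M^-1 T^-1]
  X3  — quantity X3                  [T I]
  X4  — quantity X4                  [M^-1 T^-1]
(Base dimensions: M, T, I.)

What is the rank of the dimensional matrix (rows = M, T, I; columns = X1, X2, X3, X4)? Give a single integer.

2

Exponent matrix [M,T,I] × [X1,X2,X3,X4]:
  M: [ 0 -1  0 -1]
  T: [-1 -1  1 -1]
  I: [-1  0  1  0]
Echelon form has 2 nonzero rows (pivots: X1,X2)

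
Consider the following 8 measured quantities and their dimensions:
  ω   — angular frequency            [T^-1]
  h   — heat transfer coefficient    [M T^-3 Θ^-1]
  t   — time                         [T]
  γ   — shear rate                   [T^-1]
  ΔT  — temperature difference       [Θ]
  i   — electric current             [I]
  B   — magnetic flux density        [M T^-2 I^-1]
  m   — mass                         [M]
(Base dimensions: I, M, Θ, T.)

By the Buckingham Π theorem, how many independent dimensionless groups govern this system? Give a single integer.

4

Dimensional matrix (I×M×Θ×T by ω×h×t×γ×ΔT×i×B×m):
  I: [ 0  0  0  0  0  1 -1  0]
  M: [ 0  1  0  0  0  0  1  1]
  Θ: [ 0 -1  0  0  1  0  0  0]
  T: [-1 -3  1 -1  0  0 -2  0]
Echelon form has 4 nonzero rows (pivots: ω,h,ΔT,i)
n=8, r=4 ⇒ 4 dimensionless groups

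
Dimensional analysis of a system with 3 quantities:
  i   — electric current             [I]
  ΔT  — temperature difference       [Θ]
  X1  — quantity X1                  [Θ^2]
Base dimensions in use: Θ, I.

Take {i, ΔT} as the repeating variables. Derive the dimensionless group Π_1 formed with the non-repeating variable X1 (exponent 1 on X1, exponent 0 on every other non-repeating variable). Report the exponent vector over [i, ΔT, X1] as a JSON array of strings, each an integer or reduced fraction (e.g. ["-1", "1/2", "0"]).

Write exponents as rows Θ,I / cols i,ΔT,X1:
  Θ: [ 0  1  2]
  I: [ 1  0  0]
Row reduction gives pivot columns i,ΔT; rank = 2
Pivot set = {i,ΔT}, free = {X1}
RREF:
  r0: [   1    0    0]
  r1: [   0    1    2]
Fix exponent of X1 at 1; solve each RREF row for its pivot's exponent:
  r0: exp(i) + (0)·1 = 0 ⇒ exp(i) = 0
  r1: exp(ΔT) + (2)·1 = 0 ⇒ exp(ΔT) = -2
Π_1 = ΔT^-2 · X1

["0", "-2", "1"]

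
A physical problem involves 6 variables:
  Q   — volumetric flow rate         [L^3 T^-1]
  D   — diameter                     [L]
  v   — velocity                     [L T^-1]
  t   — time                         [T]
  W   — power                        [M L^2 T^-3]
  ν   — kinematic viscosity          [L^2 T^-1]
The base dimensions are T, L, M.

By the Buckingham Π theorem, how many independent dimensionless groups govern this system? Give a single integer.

3

Dimensional matrix (T×L×M by Q×D×v×t×W×ν):
  T: [-1  0 -1  1 -3 -1]
  L: [ 3  1  1  0  2  2]
  M: [ 0  0  0  0  1  0]
RREF → pivots at {Q,D,W} ⇒ r = 3
Π count = n − r = 6 − 3 = 3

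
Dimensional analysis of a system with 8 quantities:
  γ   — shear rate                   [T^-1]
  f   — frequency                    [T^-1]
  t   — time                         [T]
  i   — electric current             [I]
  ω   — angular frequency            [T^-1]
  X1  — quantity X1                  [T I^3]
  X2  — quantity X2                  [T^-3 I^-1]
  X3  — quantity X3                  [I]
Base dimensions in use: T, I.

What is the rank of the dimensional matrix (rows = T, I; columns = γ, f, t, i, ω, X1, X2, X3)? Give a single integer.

2

Write exponents as rows T,I / cols γ,f,t,i,ω,X1,X2,X3:
  T: [-1 -1  1  0 -1  1 -3  0]
  I: [ 0  0  0  1  0  3 -1  1]
Row reduction gives pivot columns γ,i; rank = 2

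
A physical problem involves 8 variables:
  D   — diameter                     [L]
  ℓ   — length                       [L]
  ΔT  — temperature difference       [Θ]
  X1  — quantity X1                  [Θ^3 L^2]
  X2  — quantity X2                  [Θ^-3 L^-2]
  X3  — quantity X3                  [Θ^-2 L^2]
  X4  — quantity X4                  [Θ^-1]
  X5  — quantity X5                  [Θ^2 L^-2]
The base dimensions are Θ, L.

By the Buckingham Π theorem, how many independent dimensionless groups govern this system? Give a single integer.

Write exponents as rows Θ,L / cols D,ℓ,ΔT,X1,X2,X3,X4,X5:
  Θ: [ 0  0  1  3 -3 -2 -1  2]
  L: [ 1  1  0  2 -2  2  0 -2]
RREF → pivots at {D,ΔT} ⇒ r = 2
8 vars − rank 2 = 6 Π groups

6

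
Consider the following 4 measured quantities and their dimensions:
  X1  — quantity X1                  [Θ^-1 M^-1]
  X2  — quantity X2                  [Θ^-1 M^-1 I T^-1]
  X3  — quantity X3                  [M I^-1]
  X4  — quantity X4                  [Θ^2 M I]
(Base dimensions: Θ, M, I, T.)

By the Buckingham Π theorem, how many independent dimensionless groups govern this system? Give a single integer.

Exponent matrix [Θ,M,I,T] × [X1,X2,X3,X4]:
  Θ: [-1 -1  0  2]
  M: [-1 -1  1  1]
  I: [ 0  1 -1  1]
  T: [ 0 -1  0  0]
RREF → pivots at {X1,X2,X3} ⇒ r = 3
4 vars − rank 3 = 1 Π group

1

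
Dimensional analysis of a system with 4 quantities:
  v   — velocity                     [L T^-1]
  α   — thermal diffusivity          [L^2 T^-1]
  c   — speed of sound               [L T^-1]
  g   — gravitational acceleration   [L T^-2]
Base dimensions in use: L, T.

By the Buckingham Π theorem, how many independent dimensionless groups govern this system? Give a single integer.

2

Write exponents as rows L,T / cols v,α,c,g:
  L: [ 1  2  1  1]
  T: [-1 -1 -1 -2]
Row reduction gives pivot columns v,α; rank = 2
Π count = n − r = 4 − 2 = 2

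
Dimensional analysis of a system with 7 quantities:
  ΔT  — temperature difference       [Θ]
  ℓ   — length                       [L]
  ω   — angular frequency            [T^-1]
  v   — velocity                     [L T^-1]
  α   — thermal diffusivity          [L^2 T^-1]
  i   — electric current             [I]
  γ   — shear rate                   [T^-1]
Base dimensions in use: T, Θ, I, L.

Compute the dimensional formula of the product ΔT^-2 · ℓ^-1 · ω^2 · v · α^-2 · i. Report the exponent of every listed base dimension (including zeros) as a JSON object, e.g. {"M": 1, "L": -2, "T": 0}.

{"T": -1, "Θ": -2, "I": 1, "L": -4}

Dimensional matrix (T×Θ×I×L by ΔT×ℓ×ω×v×α×i×γ):
  T: [ 0  0 -1 -1 -1  0 -1]
  Θ: [ 1  0  0  0  0  0  0]
  I: [ 0  0  0  0  0  1  0]
  L: [ 0  1  0  1  2  0  0]
  [T]: (-2)·0+(-1)·0+(2)·-1+(1)·-1+(-2)·-1+(1)·0 = -1
  [Θ]: (-2)·1+(-1)·0+(2)·0+(1)·0+(-2)·0+(1)·0 = -2
  [I]: (-2)·0+(-1)·0+(2)·0+(1)·0+(-2)·0+(1)·1 = 1
  [L]: (-2)·0+(-1)·1+(2)·0+(1)·1+(-2)·2+(1)·0 = -4
⇒ T^-1 Θ^-2 I L^-4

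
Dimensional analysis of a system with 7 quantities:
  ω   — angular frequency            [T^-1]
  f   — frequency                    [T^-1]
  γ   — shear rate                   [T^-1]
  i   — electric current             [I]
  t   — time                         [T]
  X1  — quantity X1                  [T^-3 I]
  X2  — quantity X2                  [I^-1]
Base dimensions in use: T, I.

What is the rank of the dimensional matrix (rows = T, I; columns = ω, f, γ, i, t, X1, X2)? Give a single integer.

Dimensional matrix (T×I by ω×f×γ×i×t×X1×X2):
  T: [-1 -1 -1  0  1 -3  0]
  I: [ 0  0  0  1  0  1 -1]
Row reduction gives pivot columns ω,i; rank = 2

2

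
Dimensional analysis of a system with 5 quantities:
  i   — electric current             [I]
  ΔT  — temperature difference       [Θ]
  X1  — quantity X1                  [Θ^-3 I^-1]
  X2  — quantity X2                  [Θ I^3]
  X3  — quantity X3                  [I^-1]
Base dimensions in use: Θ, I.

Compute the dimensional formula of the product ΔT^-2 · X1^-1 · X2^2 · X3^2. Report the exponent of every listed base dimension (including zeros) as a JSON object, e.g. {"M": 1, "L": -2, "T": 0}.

{"Θ": 3, "I": 5}

Exponent matrix [Θ,I] × [i,ΔT,X1,X2,X3]:
  Θ: [ 0  1 -3  1  0]
  I: [ 1  0 -1  3 -1]
  [Θ]: (-2)·1+(-1)·-3+(2)·1+(2)·0 = 3
  [I]: (-2)·0+(-1)·-1+(2)·3+(2)·-1 = 5
⇒ Θ^3 I^5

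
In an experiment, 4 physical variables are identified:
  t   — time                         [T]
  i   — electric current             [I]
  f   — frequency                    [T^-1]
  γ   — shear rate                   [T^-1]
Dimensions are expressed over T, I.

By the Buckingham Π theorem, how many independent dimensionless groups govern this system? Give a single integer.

Write exponents as rows T,I / cols t,i,f,γ:
  T: [ 1  0 -1 -1]
  I: [ 0  1  0  0]
RREF → pivots at {t,i} ⇒ r = 2
n=4, r=2 ⇒ 2 dimensionless groups

2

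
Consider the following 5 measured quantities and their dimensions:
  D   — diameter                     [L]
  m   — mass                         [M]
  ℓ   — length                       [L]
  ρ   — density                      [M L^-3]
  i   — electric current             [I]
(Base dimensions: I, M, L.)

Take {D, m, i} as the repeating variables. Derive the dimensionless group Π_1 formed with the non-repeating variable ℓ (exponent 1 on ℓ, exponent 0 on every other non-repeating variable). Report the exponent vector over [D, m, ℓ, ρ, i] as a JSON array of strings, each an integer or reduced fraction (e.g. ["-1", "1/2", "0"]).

["-1", "0", "1", "0", "0"]

Exponent matrix [I,M,L] × [D,m,ℓ,ρ,i]:
  I: [ 0  0  0  0  1]
  M: [ 0  1  0  1  0]
  L: [ 1  0  1 -3  0]
Row reduction gives pivot columns D,m,i; rank = 3
Repeat: D,m,i; free: ℓ,ρ
RREF:
  r0: [   1    0    1   -3    0]
  r1: [   0    1    0    1    0]
  r2: [   0    0    0    0    1]
Fix exponent of ℓ at 1, ρ at 0; solve each RREF row for its pivot's exponent:
  r0: exp(D) + (1)·1 = 0 ⇒ exp(D) = -1
  r1: exp(m) + (0)·1 = 0 ⇒ exp(m) = 0
  r2: exp(i) + (0)·1 = 0 ⇒ exp(i) = 0
Π_1 = D^-1 · ℓ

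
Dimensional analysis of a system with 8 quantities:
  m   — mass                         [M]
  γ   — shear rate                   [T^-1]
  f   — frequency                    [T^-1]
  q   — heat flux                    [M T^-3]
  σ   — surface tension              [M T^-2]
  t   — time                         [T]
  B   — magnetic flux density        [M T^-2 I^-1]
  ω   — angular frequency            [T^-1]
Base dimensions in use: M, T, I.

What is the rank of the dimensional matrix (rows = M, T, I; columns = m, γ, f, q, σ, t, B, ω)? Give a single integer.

Exponent matrix [M,T,I] × [m,γ,f,q,σ,t,B,ω]:
  M: [ 1  0  0  1  1  0  1  0]
  T: [ 0 -1 -1 -3 -2  1 -2 -1]
  I: [ 0  0  0  0  0  0 -1  0]
Row reduction gives pivot columns m,γ,B; rank = 3

3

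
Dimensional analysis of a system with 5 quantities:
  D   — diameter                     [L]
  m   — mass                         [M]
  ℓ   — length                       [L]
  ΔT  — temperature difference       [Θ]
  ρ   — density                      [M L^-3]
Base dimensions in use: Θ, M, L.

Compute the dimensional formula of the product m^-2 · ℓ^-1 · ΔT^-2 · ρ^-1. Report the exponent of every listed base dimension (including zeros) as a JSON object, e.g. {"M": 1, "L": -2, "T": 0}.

Exponent matrix [Θ,M,L] × [D,m,ℓ,ΔT,ρ]:
  Θ: [ 0  0  0  1  0]
  M: [ 0  1  0  0  1]
  L: [ 1  0  1  0 -3]
  [Θ]: (-2)·0+(-1)·0+(-2)·1+(-1)·0 = -2
  [M]: (-2)·1+(-1)·0+(-2)·0+(-1)·1 = -3
  [L]: (-2)·0+(-1)·1+(-2)·0+(-1)·-3 = 2
⇒ Θ^-2 M^-3 L^2

{"Θ": -2, "M": -3, "L": 2}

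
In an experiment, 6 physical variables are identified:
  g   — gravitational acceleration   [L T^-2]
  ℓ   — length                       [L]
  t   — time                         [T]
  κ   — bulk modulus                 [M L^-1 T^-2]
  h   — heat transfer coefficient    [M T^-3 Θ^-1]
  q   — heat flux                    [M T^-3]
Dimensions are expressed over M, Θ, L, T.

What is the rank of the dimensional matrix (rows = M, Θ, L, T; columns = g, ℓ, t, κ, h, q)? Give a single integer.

Write exponents as rows M,Θ,L,T / cols g,ℓ,t,κ,h,q:
  M: [ 0  0  0  1  1  1]
  Θ: [ 0  0  0  0 -1  0]
  L: [ 1  1  0 -1  0  0]
  T: [-2  0  1 -2 -3 -3]
Echelon form has 4 nonzero rows (pivots: g,ℓ,κ,h)

4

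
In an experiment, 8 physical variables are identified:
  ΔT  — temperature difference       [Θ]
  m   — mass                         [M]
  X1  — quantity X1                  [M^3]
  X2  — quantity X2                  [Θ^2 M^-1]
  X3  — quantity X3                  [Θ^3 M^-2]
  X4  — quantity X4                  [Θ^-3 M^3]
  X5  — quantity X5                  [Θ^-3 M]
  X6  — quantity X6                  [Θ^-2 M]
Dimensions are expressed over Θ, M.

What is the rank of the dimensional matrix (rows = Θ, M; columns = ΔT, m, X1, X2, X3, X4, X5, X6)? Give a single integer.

Dimensional matrix (Θ×M by ΔT×m×X1×X2×X3×X4×X5×X6):
  Θ: [ 1  0  0  2  3 -3 -3 -2]
  M: [ 0  1  3 -1 -2  3  1  1]
Row reduction gives pivot columns ΔT,m; rank = 2

2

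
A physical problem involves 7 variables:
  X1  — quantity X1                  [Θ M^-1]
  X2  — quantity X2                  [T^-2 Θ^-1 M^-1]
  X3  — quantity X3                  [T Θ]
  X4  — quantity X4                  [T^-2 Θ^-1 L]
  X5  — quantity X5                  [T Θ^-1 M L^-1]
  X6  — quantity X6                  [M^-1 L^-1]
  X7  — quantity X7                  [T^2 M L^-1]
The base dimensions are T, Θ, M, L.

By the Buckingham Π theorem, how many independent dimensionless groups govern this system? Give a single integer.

4

Write exponents as rows T,Θ,M,L / cols X1,X2,X3,X4,X5,X6,X7:
  T: [ 0 -2  1 -2  1  0  2]
  Θ: [ 1 -1  1 -1 -1  0  0]
  M: [-1 -1  0  0  1 -1  1]
  L: [ 0  0  0  1 -1 -1 -1]
Echelon form has 3 nonzero rows (pivots: X1,X2,X4)
n=7, r=3 ⇒ 4 dimensionless groups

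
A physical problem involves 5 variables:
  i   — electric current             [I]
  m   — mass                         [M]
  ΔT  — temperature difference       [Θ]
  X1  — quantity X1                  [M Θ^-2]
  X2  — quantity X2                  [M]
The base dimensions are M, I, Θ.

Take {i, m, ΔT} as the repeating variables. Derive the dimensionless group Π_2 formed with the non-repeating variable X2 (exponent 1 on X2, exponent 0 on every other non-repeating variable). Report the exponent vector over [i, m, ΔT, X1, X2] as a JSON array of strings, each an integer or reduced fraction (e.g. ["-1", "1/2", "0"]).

Write exponents as rows M,I,Θ / cols i,m,ΔT,X1,X2:
  M: [ 0  1  0  1  1]
  I: [ 1  0  0  0  0]
  Θ: [ 0  0  1 -2  0]
Row reduction gives pivot columns i,m,ΔT; rank = 3
Pivot set = {i,m,ΔT}, free = {X1,X2}
RREF:
  r0: [   1    0    0    0    0]
  r1: [   0    1    0    1    1]
  r2: [   0    0    1   -2    0]
Fix exponent of X2 at 1, X1 at 0; solve each RREF row for its pivot's exponent:
  r0: exp(i) + (0)·1 = 0 ⇒ exp(i) = 0
  r1: exp(m) + (1)·1 = 0 ⇒ exp(m) = -1
  r2: exp(ΔT) + (0)·1 = 0 ⇒ exp(ΔT) = 0
Π_2 = m^-1 · X2

["0", "-1", "0", "0", "1"]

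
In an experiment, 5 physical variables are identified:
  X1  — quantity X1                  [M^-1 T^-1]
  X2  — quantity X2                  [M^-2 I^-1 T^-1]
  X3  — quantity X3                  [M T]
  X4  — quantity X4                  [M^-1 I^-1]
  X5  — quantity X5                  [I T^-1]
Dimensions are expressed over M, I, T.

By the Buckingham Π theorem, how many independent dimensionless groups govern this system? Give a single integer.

3

Exponent matrix [M,I,T] × [X1,X2,X3,X4,X5]:
  M: [-1 -2  1 -1  0]
  I: [ 0 -1  0 -1  1]
  T: [-1 -1  1  0 -1]
Echelon form has 2 nonzero rows (pivots: X1,X2)
Π count = n − r = 5 − 2 = 3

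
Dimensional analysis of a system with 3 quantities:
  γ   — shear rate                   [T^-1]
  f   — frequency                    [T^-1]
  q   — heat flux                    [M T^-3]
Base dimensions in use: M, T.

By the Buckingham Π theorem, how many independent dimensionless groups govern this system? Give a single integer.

Dimensional matrix (M×T by γ×f×q):
  M: [ 0  0  1]
  T: [-1 -1 -3]
RREF → pivots at {γ,q} ⇒ r = 2
n=3, r=2 ⇒ 1 dimensionless group

1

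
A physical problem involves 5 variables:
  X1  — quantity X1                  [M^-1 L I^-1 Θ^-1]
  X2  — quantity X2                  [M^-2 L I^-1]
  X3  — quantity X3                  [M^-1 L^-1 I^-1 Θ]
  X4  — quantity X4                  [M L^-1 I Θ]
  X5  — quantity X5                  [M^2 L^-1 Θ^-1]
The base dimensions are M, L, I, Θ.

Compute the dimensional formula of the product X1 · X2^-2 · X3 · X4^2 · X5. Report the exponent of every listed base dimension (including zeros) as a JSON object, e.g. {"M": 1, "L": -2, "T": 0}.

Write exponents as rows M,L,I,Θ / cols X1,X2,X3,X4,X5:
  M: [-1 -2 -1  1  2]
  L: [ 1  1 -1 -1 -1]
  I: [-1 -1 -1  1  0]
  Θ: [-1  0  1  1 -1]
  [M]: (1)·-1+(-2)·-2+(1)·-1+(2)·1+(1)·2 = 6
  [L]: (1)·1+(-2)·1+(1)·-1+(2)·-1+(1)·-1 = -5
  [I]: (1)·-1+(-2)·-1+(1)·-1+(2)·1+(1)·0 = 2
  [Θ]: (1)·-1+(-2)·0+(1)·1+(2)·1+(1)·-1 = 1
⇒ M^6 L^-5 I^2 Θ

{"M": 6, "L": -5, "I": 2, "Θ": 1}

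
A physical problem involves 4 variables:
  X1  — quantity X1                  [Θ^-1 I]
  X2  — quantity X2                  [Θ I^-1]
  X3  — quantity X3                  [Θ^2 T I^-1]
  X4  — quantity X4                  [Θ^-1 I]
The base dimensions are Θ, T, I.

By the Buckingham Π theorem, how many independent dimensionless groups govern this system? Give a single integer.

2

Exponent matrix [Θ,T,I] × [X1,X2,X3,X4]:
  Θ: [-1  1  2 -1]
  T: [ 0  0  1  0]
  I: [ 1 -1 -1  1]
RREF → pivots at {X1,X3} ⇒ r = 2
4 vars − rank 2 = 2 Π groups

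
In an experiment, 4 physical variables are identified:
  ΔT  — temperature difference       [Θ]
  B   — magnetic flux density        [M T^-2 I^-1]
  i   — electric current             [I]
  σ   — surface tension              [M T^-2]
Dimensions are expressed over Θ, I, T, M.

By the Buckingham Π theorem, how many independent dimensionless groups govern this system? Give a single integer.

1

Dimensional matrix (Θ×I×T×M by ΔT×B×i×σ):
  Θ: [ 1  0  0  0]
  I: [ 0 -1  1  0]
  T: [ 0 -2  0 -2]
  M: [ 0  1  0  1]
RREF → pivots at {ΔT,B,i} ⇒ r = 3
4 vars − rank 3 = 1 Π group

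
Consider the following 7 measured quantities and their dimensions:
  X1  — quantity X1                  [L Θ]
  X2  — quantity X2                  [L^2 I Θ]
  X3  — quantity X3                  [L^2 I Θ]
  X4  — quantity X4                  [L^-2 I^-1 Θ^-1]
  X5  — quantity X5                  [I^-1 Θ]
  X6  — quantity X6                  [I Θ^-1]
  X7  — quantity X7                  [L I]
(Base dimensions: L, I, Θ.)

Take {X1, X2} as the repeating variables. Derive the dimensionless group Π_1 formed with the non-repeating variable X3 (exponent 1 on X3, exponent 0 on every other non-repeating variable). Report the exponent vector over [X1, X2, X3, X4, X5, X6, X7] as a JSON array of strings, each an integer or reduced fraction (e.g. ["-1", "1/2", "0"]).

Write exponents as rows L,I,Θ / cols X1,X2,X3,X4,X5,X6,X7:
  L: [ 1  2  2 -2  0  0  1]
  I: [ 0  1  1 -1 -1  1  1]
  Θ: [ 1  1  1 -1  1 -1  0]
Row reduction gives pivot columns X1,X2; rank = 2
Pivot set = {X1,X2}, free = {X3,X4,X5,X6,X7}
RREF:
  r0: [   1    0    0    0    2   -2   -1]
  r1: [   0    1    1   -1   -1    1    1]
  r2: [   0    0    0    0    0    0    0]
Fix exponent of X3 at 1, X4 at 0, X5 at 0, X6 at 0, X7 at 0; solve each RREF row for its pivot's exponent:
  r0: exp(X1) + (0)·1 = 0 ⇒ exp(X1) = 0
  r1: exp(X2) + (1)·1 = 0 ⇒ exp(X2) = -1
Π_1 = X2^-1 · X3

["0", "-1", "1", "0", "0", "0", "0"]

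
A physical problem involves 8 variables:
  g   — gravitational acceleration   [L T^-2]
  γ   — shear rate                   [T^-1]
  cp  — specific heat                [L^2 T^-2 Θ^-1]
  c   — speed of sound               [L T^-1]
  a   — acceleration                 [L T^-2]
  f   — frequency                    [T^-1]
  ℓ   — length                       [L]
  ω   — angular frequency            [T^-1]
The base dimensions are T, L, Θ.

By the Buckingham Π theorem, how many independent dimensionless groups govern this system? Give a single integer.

5

Exponent matrix [T,L,Θ] × [g,γ,cp,c,a,f,ℓ,ω]:
  T: [-2 -1 -2 -1 -2 -1  0 -1]
  L: [ 1  0  2  1  1  0  1  0]
  Θ: [ 0  0 -1  0  0  0  0  0]
RREF → pivots at {g,γ,cp} ⇒ r = 3
Π count = n − r = 8 − 3 = 5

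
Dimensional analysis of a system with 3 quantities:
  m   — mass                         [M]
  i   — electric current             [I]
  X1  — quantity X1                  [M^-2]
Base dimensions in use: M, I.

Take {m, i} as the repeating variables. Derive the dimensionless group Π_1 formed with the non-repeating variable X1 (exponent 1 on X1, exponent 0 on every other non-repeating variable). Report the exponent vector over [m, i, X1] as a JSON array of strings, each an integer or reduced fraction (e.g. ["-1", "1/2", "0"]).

["2", "0", "1"]

Dimensional matrix (M×I by m×i×X1):
  M: [ 1  0 -2]
  I: [ 0  1  0]
RREF → pivots at {m,i} ⇒ r = 2
Repeat: m,i; free: X1
RREF:
  r0: [   1    0   -2]
  r1: [   0    1    0]
Fix exponent of X1 at 1; solve each RREF row for its pivot's exponent:
  r0: exp(m) + (-2)·1 = 0 ⇒ exp(m) = 2
  r1: exp(i) + (0)·1 = 0 ⇒ exp(i) = 0
Π_1 = m^2 · X1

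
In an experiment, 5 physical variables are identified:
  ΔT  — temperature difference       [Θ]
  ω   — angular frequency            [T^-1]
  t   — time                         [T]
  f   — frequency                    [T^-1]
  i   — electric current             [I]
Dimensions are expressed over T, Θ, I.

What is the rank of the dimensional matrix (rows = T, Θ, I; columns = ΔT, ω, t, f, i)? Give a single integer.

3

Dimensional matrix (T×Θ×I by ΔT×ω×t×f×i):
  T: [ 0 -1  1 -1  0]
  Θ: [ 1  0  0  0  0]
  I: [ 0  0  0  0  1]
Row reduction gives pivot columns ΔT,ω,i; rank = 3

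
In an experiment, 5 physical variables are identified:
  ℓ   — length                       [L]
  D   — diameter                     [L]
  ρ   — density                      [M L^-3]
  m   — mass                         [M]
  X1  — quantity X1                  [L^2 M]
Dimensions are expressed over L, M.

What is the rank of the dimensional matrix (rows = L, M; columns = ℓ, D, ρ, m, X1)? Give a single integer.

Write exponents as rows L,M / cols ℓ,D,ρ,m,X1:
  L: [ 1  1 -3  0  2]
  M: [ 0  0  1  1  1]
Row reduction gives pivot columns ℓ,ρ; rank = 2

2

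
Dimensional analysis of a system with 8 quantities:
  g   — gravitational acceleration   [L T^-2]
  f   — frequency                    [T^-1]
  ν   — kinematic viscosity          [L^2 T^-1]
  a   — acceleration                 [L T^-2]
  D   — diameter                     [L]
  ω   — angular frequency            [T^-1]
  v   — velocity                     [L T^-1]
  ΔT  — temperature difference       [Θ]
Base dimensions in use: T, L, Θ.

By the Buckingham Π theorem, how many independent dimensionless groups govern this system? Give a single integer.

Exponent matrix [T,L,Θ] × [g,f,ν,a,D,ω,v,ΔT]:
  T: [-2 -1 -1 -2  0 -1 -1  0]
  L: [ 1  0  2  1  1  0  1  0]
  Θ: [ 0  0  0  0  0  0  0  1]
Echelon form has 3 nonzero rows (pivots: g,f,ΔT)
8 vars − rank 3 = 5 Π groups

5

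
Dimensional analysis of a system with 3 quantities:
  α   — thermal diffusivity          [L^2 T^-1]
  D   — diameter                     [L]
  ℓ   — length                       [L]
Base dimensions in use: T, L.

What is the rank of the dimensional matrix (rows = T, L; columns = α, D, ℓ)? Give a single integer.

2

Write exponents as rows T,L / cols α,D,ℓ:
  T: [-1  0  0]
  L: [ 2  1  1]
Echelon form has 2 nonzero rows (pivots: α,D)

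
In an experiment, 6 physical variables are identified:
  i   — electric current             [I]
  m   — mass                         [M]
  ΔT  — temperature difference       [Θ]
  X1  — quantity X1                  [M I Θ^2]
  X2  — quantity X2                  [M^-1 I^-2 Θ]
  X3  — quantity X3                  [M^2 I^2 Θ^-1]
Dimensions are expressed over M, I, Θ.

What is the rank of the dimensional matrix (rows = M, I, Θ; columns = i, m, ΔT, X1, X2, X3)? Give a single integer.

Dimensional matrix (M×I×Θ by i×m×ΔT×X1×X2×X3):
  M: [ 0  1  0  1 -1  2]
  I: [ 1  0  0  1 -2  2]
  Θ: [ 0  0  1  2  1 -1]
Row reduction gives pivot columns i,m,ΔT; rank = 3

3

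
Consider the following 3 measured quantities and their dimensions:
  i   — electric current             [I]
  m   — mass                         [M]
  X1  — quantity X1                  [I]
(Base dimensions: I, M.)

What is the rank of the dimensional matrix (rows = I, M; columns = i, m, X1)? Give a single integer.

Write exponents as rows I,M / cols i,m,X1:
  I: [ 1  0  1]
  M: [ 0  1  0]
Echelon form has 2 nonzero rows (pivots: i,m)

2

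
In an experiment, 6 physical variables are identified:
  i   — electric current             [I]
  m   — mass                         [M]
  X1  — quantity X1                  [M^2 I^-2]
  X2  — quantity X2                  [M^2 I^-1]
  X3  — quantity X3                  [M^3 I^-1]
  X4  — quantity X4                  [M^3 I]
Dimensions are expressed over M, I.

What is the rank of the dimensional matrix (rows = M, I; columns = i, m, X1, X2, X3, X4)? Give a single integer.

2

Exponent matrix [M,I] × [i,m,X1,X2,X3,X4]:
  M: [ 0  1  2  2  3  3]
  I: [ 1  0 -2 -1 -1  1]
Row reduction gives pivot columns i,m; rank = 2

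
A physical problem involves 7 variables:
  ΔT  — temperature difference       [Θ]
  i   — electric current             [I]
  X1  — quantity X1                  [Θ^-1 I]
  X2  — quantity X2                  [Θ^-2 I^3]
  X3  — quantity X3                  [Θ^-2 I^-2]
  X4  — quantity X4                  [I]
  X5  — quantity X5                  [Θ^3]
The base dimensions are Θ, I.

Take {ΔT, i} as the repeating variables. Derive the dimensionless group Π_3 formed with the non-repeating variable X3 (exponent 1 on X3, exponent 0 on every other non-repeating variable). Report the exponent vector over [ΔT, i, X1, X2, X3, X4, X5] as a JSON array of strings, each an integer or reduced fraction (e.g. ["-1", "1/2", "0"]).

["2", "2", "0", "0", "1", "0", "0"]

Dimensional matrix (Θ×I by ΔT×i×X1×X2×X3×X4×X5):
  Θ: [ 1  0 -1 -2 -2  0  3]
  I: [ 0  1  1  3 -2  1  0]
RREF → pivots at {ΔT,i} ⇒ r = 2
Pivot set = {ΔT,i}, free = {X1,X2,X3,X4,X5}
RREF:
  r0: [   1    0   -1   -2   -2    0    3]
  r1: [   0    1    1    3   -2    1    0]
Fix exponent of X3 at 1, X1 at 0, X2 at 0, X4 at 0, X5 at 0; solve each RREF row for its pivot's exponent:
  r0: exp(ΔT) + (-2)·1 = 0 ⇒ exp(ΔT) = 2
  r1: exp(i) + (-2)·1 = 0 ⇒ exp(i) = 2
Π_3 = ΔT^2 · i^2 · X3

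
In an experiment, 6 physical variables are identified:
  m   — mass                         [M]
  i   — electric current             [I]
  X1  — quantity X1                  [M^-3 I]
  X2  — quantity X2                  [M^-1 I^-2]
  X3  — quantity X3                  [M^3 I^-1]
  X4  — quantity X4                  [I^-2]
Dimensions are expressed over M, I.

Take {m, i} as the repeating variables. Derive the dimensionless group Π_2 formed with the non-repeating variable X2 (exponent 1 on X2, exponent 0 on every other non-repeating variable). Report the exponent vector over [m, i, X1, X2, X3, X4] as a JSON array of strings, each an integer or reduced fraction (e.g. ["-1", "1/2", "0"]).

Write exponents as rows M,I / cols m,i,X1,X2,X3,X4:
  M: [ 1  0 -3 -1  3  0]
  I: [ 0  1  1 -2 -1 -2]
Echelon form has 2 nonzero rows (pivots: m,i)
Pivot set = {m,i}, free = {X1,X2,X3,X4}
RREF:
  r0: [   1    0   -3   -1    3    0]
  r1: [   0    1    1   -2   -1   -2]
Fix exponent of X2 at 1, X1 at 0, X3 at 0, X4 at 0; solve each RREF row for its pivot's exponent:
  r0: exp(m) + (-1)·1 = 0 ⇒ exp(m) = 1
  r1: exp(i) + (-2)·1 = 0 ⇒ exp(i) = 2
Π_2 = m · i^2 · X2

["1", "2", "0", "1", "0", "0"]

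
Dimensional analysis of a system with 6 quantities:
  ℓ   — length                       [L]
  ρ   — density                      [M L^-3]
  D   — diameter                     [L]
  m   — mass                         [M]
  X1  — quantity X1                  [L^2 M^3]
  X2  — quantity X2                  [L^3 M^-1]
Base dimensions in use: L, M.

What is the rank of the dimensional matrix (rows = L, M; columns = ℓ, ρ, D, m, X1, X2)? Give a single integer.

2

Exponent matrix [L,M] × [ℓ,ρ,D,m,X1,X2]:
  L: [ 1 -3  1  0  2  3]
  M: [ 0  1  0  1  3 -1]
Echelon form has 2 nonzero rows (pivots: ℓ,ρ)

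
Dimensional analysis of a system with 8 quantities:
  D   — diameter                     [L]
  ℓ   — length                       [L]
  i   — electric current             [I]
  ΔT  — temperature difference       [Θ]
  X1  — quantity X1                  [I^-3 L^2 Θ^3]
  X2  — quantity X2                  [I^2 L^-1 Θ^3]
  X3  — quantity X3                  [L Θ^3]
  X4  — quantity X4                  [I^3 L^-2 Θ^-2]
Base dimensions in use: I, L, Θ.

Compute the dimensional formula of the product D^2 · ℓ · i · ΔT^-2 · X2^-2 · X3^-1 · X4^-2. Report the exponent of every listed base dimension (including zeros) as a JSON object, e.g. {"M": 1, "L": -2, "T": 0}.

Exponent matrix [I,L,Θ] × [D,ℓ,i,ΔT,X1,X2,X3,X4]:
  I: [ 0  0  1  0 -3  2  0  3]
  L: [ 1  1  0  0  2 -1  1 -2]
  Θ: [ 0  0  0  1  3  3  3 -2]
  [I]: (2)·0+(1)·0+(1)·1+(-2)·0+(-2)·2+(-1)·0+(-2)·3 = -9
  [L]: (2)·1+(1)·1+(1)·0+(-2)·0+(-2)·-1+(-1)·1+(-2)·-2 = 8
  [Θ]: (2)·0+(1)·0+(1)·0+(-2)·1+(-2)·3+(-1)·3+(-2)·-2 = -7
⇒ I^-9 L^8 Θ^-7

{"I": -9, "L": 8, "Θ": -7}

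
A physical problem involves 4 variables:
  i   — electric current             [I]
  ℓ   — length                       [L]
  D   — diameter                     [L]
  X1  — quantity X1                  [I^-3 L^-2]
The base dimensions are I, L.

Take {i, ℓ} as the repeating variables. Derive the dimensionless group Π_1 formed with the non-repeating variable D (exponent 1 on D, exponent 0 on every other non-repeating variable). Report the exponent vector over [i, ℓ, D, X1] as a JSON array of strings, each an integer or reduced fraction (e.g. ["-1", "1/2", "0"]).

Exponent matrix [I,L] × [i,ℓ,D,X1]:
  I: [ 1  0  0 -3]
  L: [ 0  1  1 -2]
Echelon form has 2 nonzero rows (pivots: i,ℓ)
Pivot set = {i,ℓ}, free = {D,X1}
RREF:
  r0: [   1    0    0   -3]
  r1: [   0    1    1   -2]
Fix exponent of D at 1, X1 at 0; solve each RREF row for its pivot's exponent:
  r0: exp(i) + (0)·1 = 0 ⇒ exp(i) = 0
  r1: exp(ℓ) + (1)·1 = 0 ⇒ exp(ℓ) = -1
Π_1 = ℓ^-1 · D

["0", "-1", "1", "0"]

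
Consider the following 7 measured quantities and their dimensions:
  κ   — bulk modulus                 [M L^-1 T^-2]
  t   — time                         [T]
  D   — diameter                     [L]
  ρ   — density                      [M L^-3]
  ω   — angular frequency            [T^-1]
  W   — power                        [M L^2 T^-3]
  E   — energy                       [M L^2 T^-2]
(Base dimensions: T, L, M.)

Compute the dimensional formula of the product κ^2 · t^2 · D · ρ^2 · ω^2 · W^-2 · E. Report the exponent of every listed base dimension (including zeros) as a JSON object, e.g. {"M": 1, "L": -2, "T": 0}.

Exponent matrix [T,L,M] × [κ,t,D,ρ,ω,W,E]:
  T: [-2  1  0  0 -1 -3 -2]
  L: [-1  0  1 -3  0  2  2]
  M: [ 1  0  0  1  0  1  1]
  [T]: (2)·-2+(2)·1+(1)·0+(2)·0+(2)·-1+(-2)·-3+(1)·-2 = 0
  [L]: (2)·-1+(2)·0+(1)·1+(2)·-3+(2)·0+(-2)·2+(1)·2 = -9
  [M]: (2)·1+(2)·0+(1)·0+(2)·1+(2)·0+(-2)·1+(1)·1 = 3
⇒ L^-9 M^3

{"T": 0, "L": -9, "M": 3}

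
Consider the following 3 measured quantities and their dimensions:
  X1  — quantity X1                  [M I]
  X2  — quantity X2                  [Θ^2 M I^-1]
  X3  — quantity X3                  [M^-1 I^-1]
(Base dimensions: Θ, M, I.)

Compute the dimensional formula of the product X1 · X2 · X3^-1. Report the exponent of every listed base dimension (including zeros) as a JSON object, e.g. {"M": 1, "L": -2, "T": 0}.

Write exponents as rows Θ,M,I / cols X1,X2,X3:
  Θ: [ 0  2  0]
  M: [ 1  1 -1]
  I: [ 1 -1 -1]
  [Θ]: (1)·0+(1)·2+(-1)·0 = 2
  [M]: (1)·1+(1)·1+(-1)·-1 = 3
  [I]: (1)·1+(1)·-1+(-1)·-1 = 1
⇒ Θ^2 M^3 I

{"Θ": 2, "M": 3, "I": 1}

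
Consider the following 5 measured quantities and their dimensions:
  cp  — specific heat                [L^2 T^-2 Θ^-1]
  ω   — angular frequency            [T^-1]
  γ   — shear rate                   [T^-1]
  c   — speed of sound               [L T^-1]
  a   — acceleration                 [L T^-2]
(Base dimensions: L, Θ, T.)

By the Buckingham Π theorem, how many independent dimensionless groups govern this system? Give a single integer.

2

Write exponents as rows L,Θ,T / cols cp,ω,γ,c,a:
  L: [ 2  0  0  1  1]
  Θ: [-1  0  0  0  0]
  T: [-2 -1 -1 -1 -2]
RREF → pivots at {cp,ω,c} ⇒ r = 3
Π count = n − r = 5 − 3 = 2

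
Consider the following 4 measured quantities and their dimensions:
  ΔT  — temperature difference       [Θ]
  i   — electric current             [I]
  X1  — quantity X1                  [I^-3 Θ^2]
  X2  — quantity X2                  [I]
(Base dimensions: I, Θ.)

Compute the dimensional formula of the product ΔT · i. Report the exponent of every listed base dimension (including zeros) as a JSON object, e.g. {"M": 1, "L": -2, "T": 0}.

Exponent matrix [I,Θ] × [ΔT,i,X1,X2]:
  I: [ 0  1 -3  1]
  Θ: [ 1  0  2  0]
  [I]: (1)·0+(1)·1 = 1
  [Θ]: (1)·1+(1)·0 = 1
⇒ I Θ

{"I": 1, "Θ": 1}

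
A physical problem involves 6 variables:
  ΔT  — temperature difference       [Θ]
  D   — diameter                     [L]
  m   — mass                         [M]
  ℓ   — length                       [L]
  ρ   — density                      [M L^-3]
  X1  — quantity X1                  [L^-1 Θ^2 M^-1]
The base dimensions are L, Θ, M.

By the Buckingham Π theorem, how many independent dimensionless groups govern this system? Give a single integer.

Exponent matrix [L,Θ,M] × [ΔT,D,m,ℓ,ρ,X1]:
  L: [ 0  1  0  1 -3 -1]
  Θ: [ 1  0  0  0  0  2]
  M: [ 0  0  1  0  1 -1]
Row reduction gives pivot columns ΔT,D,m; rank = 3
Π count = n − r = 6 − 3 = 3

3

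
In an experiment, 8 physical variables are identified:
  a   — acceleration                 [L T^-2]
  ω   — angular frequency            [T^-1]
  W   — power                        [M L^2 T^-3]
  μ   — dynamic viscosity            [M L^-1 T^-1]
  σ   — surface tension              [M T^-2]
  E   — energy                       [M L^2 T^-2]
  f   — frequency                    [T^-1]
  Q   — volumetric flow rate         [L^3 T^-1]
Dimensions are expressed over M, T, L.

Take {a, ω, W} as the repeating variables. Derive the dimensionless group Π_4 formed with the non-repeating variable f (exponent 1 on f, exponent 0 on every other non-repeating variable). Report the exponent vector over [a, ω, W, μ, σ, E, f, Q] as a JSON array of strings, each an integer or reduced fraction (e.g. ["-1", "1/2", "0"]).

["0", "-1", "0", "0", "0", "0", "1", "0"]

Exponent matrix [M,T,L] × [a,ω,W,μ,σ,E,f,Q]:
  M: [ 0  0  1  1  1  1  0  0]
  T: [-2 -1 -3 -1 -2 -2 -1 -1]
  L: [ 1  0  2 -1  0  2  0  3]
RREF → pivots at {a,ω,W} ⇒ r = 3
Pivot set = {a,ω,W}, free = {μ,σ,E,f,Q}
RREF:
  r0: [   1    0    0   -3   -2    0    0    3]
  r1: [   0    1    0    4    3   -1    1   -5]
  r2: [   0    0    1    1    1    1    0    0]
Fix exponent of f at 1, μ at 0, σ at 0, E at 0, Q at 0; solve each RREF row for its pivot's exponent:
  r0: exp(a) + (0)·1 = 0 ⇒ exp(a) = 0
  r1: exp(ω) + (1)·1 = 0 ⇒ exp(ω) = -1
  r2: exp(W) + (0)·1 = 0 ⇒ exp(W) = 0
Π_4 = ω^-1 · f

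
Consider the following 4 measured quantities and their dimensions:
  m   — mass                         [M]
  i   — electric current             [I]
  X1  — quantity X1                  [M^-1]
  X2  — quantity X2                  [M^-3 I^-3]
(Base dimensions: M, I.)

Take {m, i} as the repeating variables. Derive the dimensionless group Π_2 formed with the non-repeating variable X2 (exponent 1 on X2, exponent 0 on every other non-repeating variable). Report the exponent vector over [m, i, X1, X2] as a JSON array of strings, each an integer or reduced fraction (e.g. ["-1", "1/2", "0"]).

["3", "3", "0", "1"]

Exponent matrix [M,I] × [m,i,X1,X2]:
  M: [ 1  0 -1 -3]
  I: [ 0  1  0 -3]
RREF → pivots at {m,i} ⇒ r = 2
Pivot set = {m,i}, free = {X1,X2}
RREF:
  r0: [   1    0   -1   -3]
  r1: [   0    1    0   -3]
Fix exponent of X2 at 1, X1 at 0; solve each RREF row for its pivot's exponent:
  r0: exp(m) + (-3)·1 = 0 ⇒ exp(m) = 3
  r1: exp(i) + (-3)·1 = 0 ⇒ exp(i) = 3
Π_2 = m^3 · i^3 · X2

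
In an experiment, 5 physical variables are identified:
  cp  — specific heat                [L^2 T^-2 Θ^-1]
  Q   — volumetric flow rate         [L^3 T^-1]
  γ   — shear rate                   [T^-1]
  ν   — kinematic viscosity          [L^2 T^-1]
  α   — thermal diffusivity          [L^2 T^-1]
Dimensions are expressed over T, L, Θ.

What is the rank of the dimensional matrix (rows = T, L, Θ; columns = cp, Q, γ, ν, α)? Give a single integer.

3

Write exponents as rows T,L,Θ / cols cp,Q,γ,ν,α:
  T: [-2 -1 -1 -1 -1]
  L: [ 2  3  0  2  2]
  Θ: [-1  0  0  0  0]
Row reduction gives pivot columns cp,Q,γ; rank = 3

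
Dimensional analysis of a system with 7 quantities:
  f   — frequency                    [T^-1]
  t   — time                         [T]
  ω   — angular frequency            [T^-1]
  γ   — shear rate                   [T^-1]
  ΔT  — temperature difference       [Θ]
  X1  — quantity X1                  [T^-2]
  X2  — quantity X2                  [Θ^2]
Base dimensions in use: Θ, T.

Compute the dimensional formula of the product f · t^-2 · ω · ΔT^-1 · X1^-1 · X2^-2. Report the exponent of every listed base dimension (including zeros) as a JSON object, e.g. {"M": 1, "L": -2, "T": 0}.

{"Θ": -5, "T": -2}

Write exponents as rows Θ,T / cols f,t,ω,γ,ΔT,X1,X2:
  Θ: [ 0  0  0  0  1  0  2]
  T: [-1  1 -1 -1  0 -2  0]
  [Θ]: (1)·0+(-2)·0+(1)·0+(-1)·1+(-1)·0+(-2)·2 = -5
  [T]: (1)·-1+(-2)·1+(1)·-1+(-1)·0+(-1)·-2+(-2)·0 = -2
⇒ Θ^-5 T^-2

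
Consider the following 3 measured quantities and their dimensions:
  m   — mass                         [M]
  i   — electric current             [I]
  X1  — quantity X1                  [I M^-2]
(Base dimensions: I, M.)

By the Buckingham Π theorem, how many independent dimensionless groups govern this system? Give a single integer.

Dimensional matrix (I×M by m×i×X1):
  I: [ 0  1  1]
  M: [ 1  0 -2]
RREF → pivots at {m,i} ⇒ r = 2
n=3, r=2 ⇒ 1 dimensionless group

1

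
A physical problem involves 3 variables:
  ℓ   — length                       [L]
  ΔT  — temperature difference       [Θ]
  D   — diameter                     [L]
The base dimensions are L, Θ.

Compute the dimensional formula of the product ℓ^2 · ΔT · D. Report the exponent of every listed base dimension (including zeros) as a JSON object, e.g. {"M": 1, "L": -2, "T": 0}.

Write exponents as rows L,Θ / cols ℓ,ΔT,D:
  L: [ 1  0  1]
  Θ: [ 0  1  0]
  [L]: (2)·1+(1)·0+(1)·1 = 3
  [Θ]: (2)·0+(1)·1+(1)·0 = 1
⇒ L^3 Θ

{"L": 3, "Θ": 1}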